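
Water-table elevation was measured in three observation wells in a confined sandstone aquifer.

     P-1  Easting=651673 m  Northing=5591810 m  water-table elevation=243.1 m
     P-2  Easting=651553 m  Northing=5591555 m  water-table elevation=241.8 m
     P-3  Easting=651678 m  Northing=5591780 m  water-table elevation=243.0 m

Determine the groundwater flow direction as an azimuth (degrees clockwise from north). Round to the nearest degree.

216°

With h = a·x + b·y + c and P-1 as origin, the differences give:
  (-120)·a + (-255)·b = -1.3
  5·a + (-30)·b = -0.1
Eliminate b (×(-30) and ×(-255), subtract): 4875·a = 13.50 → a = ∂h/∂x = +0.002769
Back-substitute: b = ∂h/∂y = +0.003795.
Flow direction (−∇h) has components (-0.002769 E, -0.003795 N).
Azimuth = atan2(E, N) = atan2(-0.002769, -0.003795) = 216.1° ≈ 216°.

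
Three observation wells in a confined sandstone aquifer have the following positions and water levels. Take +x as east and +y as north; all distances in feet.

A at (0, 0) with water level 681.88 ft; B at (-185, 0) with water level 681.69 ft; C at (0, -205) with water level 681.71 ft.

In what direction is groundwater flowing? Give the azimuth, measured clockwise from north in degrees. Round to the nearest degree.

231°

∂h/∂x = (681.69 − 681.88) / (-185 − 0) = +0.001027
∂h/∂y = (681.71 − 681.88) / (-205 − 0) = +0.0008293
Flow direction (−∇h) has components (-0.001027 E, -0.0008293 N).
Azimuth = atan2(E, N) = atan2(-0.001027, -0.0008293) = 231.1° ≈ 231°.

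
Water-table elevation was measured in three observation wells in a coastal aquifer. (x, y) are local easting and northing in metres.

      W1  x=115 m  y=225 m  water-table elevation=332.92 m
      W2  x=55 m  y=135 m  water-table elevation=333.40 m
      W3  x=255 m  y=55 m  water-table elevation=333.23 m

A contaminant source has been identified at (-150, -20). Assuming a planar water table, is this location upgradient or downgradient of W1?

upgradient

With h = a·x + b·y + c and W1 as origin, the differences give:
  (-60)·a + (-90)·b = +0.48
  140·a + (-170)·b = +0.31
Eliminate b (×(-170) and ×(-90), subtract): 22800·a = -53.700 → a = ∂h/∂x = -0.002355
Back-substitute: b = ∂h/∂y = -0.003763.
Head at (-150, -20) = 332.92 + (-0.002355)·(-265) + (-0.003763)·(-245) = 334.47 m.
That is higher than the 332.92 m at W1, so the point is upgradient.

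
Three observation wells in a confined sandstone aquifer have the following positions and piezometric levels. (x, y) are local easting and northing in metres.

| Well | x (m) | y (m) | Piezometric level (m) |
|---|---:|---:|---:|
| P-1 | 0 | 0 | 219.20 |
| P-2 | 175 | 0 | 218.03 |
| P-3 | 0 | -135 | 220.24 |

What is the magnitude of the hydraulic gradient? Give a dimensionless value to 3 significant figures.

0.0102

∂h/∂x = (218.03 − 219.20) / (175 − 0) = -0.006686
∂h/∂y = (220.24 − 219.20) / (-135 − 0) = -0.007704
|∇h| = √(-0.006686² + -0.007704²) = 0.0102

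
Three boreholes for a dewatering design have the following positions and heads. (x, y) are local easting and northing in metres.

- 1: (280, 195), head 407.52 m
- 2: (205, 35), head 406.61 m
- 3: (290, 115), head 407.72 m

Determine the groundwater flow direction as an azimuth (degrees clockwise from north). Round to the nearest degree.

273°

Taking 1 as reference: 2−1 = (-75, -160, -0.91); 3−1 = (10, -80, +0.20).
Determinant of the coordinate differences = (-75)·(-80) − 10·(-160) = 7600.
∂h/∂x = [(-0.91)·(-80) − (+0.20)·(-160)] / 7600 = +0.01379
∂h/∂y = [(-75)·(+0.20) − 10·(-0.91)] / 7600 = -0.0007763
Flow direction (−∇h) has components (-0.01379 E, +0.0007763 N).
Azimuth = atan2(E, N) = atan2(-0.01379, +0.0007763) = 273.2° ≈ 273°.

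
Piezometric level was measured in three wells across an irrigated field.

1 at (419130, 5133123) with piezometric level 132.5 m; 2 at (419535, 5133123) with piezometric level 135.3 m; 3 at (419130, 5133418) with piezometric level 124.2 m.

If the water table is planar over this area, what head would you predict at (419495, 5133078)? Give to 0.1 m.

∂h/∂x = (135.3 − 132.5) / (419535 − 419130) = +0.006914
∂h/∂y = (124.2 − 132.5) / (5133418 − 5133123) = -0.02814
h(419495, 5133078) = 132.5 + (+0.006914)·(365) + (-0.02814)·(-45) = 132.5 +2.523 +1.266 = 136.290 m.

136.3 m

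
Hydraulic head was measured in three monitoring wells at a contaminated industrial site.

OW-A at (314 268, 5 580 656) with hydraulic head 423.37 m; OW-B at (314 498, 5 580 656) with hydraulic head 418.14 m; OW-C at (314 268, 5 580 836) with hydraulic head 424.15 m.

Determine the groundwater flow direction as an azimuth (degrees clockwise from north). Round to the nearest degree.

∂h/∂x = (418.14 − 423.37) / (314498 − 314268) = -0.02274
∂h/∂y = (424.15 − 423.37) / (5580836 − 5580656) = +0.004333
Flow direction (−∇h) has components (+0.02274 E, -0.004333 N).
Azimuth = atan2(E, N) = atan2(+0.02274, -0.004333) = 100.8° ≈ 101°.

101°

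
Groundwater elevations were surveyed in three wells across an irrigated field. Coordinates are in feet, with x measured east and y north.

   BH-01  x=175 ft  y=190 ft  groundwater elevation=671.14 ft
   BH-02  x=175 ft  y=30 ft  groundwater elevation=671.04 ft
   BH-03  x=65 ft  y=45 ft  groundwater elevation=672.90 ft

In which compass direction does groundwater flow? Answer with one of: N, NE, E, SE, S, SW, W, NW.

E

Taking BH-01 as reference: BH-02−BH-01 = (0, -160, -0.10); BH-03−BH-01 = (-110, -145, +1.76).
Solve a·Δx + b·Δy = Δh: det = 0·(-145) − (-110)·(-160) = -17600.
∂h/∂x = [(-0.10)·(-145) − (+1.76)·(-160)] / -17600 = -0.01682
∂h/∂y = [0·(+1.76) − (-110)·(-0.10)] / -17600 = +0.0006250
Flow = −∇h = (+0.01682 east, -0.0006250 north), which points east.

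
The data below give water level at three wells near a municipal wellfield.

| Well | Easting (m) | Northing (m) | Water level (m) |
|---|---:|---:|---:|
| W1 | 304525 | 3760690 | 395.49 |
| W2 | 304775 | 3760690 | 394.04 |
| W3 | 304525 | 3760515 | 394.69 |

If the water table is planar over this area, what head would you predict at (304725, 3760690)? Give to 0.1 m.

394.3 m

∂h/∂x = (394.04 − 395.49) / (304775 − 304525) = -0.005800
∂h/∂y = (394.69 − 395.49) / (3760515 − 3760690) = +0.004571
h(304725, 3760690) = 395.49 + (-0.005800)·(200) + (+0.004571)·(0) = 395.49 -1.160 +0.000 = 394.330 m.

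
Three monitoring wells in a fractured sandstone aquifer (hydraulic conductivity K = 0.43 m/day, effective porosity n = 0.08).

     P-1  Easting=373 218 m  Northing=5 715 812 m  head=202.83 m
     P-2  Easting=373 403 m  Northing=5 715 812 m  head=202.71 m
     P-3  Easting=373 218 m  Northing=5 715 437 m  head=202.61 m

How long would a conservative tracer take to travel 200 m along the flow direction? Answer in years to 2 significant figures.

120 years

∂h/∂x = (202.71 − 202.83) / (373403 − 373218) = -0.0006486
∂h/∂y = (202.61 − 202.83) / (5715437 − 5715812) = +0.0005867
|∇h| = √(-0.0006486² + 0.0005867²) = 0.0008746
Seepage velocity v = K·i/n = 0.43 × 0.0008746 / 0.08 = 0.004701 m/day.
t = 200 / 0.004701 = 4.254e+04 days = 116 years.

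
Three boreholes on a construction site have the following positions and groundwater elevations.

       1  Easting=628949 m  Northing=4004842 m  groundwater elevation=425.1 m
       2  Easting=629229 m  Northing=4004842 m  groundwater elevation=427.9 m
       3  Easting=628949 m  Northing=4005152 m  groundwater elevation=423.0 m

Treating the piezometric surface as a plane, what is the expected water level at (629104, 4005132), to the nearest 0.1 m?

424.7 m

∂h/∂x = (427.9 − 425.1) / (629229 − 628949) = +0.010000
∂h/∂y = (423.0 − 425.1) / (4005152 − 4004842) = -0.006774
h(629104, 4005132) = 425.1 + (+0.010000)·(155) + (-0.006774)·(290) = 425.1 +1.550 -1.965 = 424.685 m.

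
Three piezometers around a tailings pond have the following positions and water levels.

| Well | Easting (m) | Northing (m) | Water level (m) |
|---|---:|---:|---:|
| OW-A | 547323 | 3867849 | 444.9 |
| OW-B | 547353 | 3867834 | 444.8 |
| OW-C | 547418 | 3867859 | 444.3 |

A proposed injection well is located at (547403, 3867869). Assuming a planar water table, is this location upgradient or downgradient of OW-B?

downgradient

Three-point gradient (reference OW-A): Δ to OW-B = (30, -15, -0.1), Δ to OW-C = (95, 10, -0.6).
∂h/∂x = -0.005797, ∂h/∂y = -0.004928 (det = 1725).
Head at (547403, 3867869) = 444.9 + (-0.005797)·(80) + (-0.004928)·(20) = 444.34 m.
That is lower than the 444.8 m at OW-B, so the point is downgradient.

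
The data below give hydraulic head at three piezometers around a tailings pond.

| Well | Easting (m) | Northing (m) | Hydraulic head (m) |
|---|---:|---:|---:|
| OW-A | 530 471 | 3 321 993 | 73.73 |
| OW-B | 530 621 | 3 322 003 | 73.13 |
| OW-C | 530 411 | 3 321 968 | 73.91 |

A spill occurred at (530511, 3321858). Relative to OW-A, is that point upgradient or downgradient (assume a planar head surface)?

Differences from OW-A: to OW-B (Δx, Δy, Δh) = (150, 10, -0.60); to OW-C = (-60, -25, +0.18).
Solve a·Δx + b·Δy = Δh: det = 150·(-25) − (-60)·10 = -3150.
∂h/∂x = [(-0.60)·(-25) − (+0.18)·10] / -3150 = -0.004190
∂h/∂y = [150·(+0.18) − (-60)·(-0.60)] / -3150 = +0.002857
Head at (530511, 3321858) = 73.73 + (-0.004190)·(40) + (+0.002857)·(-135) = 73.18 m.
That is lower than the 73.73 m at OW-A, so the point is downgradient.

downgradient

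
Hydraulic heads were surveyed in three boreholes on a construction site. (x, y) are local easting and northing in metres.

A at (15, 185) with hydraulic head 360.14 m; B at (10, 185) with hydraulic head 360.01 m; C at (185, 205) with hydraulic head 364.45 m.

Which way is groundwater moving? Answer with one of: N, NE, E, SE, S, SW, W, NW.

W

Differences from A: to B (Δx, Δy, Δh) = (-5, 0, -0.13); to C = (170, 20, +4.31).
Solve a·Δx + b·Δy = Δh: det = (-5)·20 − 170·0 = -100.
∂h/∂x = [(-0.13)·20 − (+4.31)·0] / -100 = +0.02600
∂h/∂y = [(-5)·(+4.31) − 170·(-0.13)] / -100 = -0.005500
Flow = −∇h = (-0.02600 east, +0.005500 north), which points west.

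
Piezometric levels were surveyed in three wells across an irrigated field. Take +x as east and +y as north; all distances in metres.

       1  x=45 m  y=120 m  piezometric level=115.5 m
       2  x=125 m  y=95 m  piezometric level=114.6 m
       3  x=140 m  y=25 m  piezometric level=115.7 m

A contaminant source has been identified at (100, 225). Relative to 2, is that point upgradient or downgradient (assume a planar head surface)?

With h = a·x + b·y + c and 1 as origin, the differences give:
  80·a + (-25)·b = -0.9
  95·a + (-95)·b = +0.2
Eliminate b (×(-95) and ×(-25), subtract): -5225·a = 90.50 → a = ∂h/∂x = -0.01732
Back-substitute: b = ∂h/∂y = -0.01943.
Head at (100, 225) = 115.5 + (-0.01732)·(55) + (-0.01943)·(105) = 112.51 m.
That is lower than the 114.6 m at 2, so the point is downgradient.

downgradient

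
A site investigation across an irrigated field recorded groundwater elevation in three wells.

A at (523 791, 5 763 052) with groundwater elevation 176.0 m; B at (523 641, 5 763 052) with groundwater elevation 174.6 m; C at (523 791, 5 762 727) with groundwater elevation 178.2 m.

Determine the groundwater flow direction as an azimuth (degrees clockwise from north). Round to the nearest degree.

∂h/∂x = (174.6 − 176.0) / (523641 − 523791) = +0.009333
∂h/∂y = (178.2 − 176.0) / (5762727 − 5763052) = -0.006769
Flow direction (−∇h) has components (-0.009333 E, +0.006769 N).
Azimuth = atan2(E, N) = atan2(-0.009333, +0.006769) = 306.0° ≈ 306°.

306°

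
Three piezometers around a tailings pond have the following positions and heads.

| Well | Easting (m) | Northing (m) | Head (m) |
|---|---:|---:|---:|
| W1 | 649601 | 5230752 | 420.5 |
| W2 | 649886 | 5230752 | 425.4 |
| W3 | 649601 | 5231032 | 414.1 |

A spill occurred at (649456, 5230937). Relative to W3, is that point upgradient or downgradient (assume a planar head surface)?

∂h/∂x = (425.4 − 420.5) / (649886 − 649601) = +0.01719
∂h/∂y = (414.1 − 420.5) / (5231032 − 5230752) = -0.02286
Head at (649456, 5230937) = 420.5 + (+0.01719)·(-145) + (-0.02286)·(185) = 413.78 m.
That is lower than the 414.1 m at W3, so the point is downgradient.

downgradient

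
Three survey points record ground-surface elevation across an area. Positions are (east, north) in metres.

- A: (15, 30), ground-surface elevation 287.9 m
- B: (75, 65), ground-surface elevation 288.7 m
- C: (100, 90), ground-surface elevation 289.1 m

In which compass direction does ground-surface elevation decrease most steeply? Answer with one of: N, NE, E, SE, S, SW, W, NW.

SW

Taking A as reference: B−A = (60, 35, +0.8); C−A = (85, 60, +1.2).
Determinant of the coordinate differences = 60·60 − 85·35 = 625.
∂z/∂x = [(+0.8)·60 − (+1.2)·35] / 625 = +0.009600
∂z/∂y = [60·(+1.2) − 85·(+0.8)] / 625 = +0.006400
Steepest decrease is along −∇f = (-0.009600 E, -0.006400 N) → southwest.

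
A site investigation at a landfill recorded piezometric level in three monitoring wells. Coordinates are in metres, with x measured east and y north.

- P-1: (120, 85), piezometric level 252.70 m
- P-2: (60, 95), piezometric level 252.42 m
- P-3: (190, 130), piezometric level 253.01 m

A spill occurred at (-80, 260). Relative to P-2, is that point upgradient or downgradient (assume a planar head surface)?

downgradient

Differences from P-1: to P-2 (Δx, Δy, Δh) = (-60, 10, -0.28); to P-3 = (70, 45, +0.31).
Solve a·Δx + b·Δy = Δh: det = (-60)·45 − 70·10 = -3400.
∂h/∂x = [(-0.28)·45 − (+0.31)·10] / -3400 = +0.004618
∂h/∂y = [(-60)·(+0.31) − 70·(-0.28)] / -3400 = -0.0002941
Head at (-80, 260) = 252.70 + (+0.004618)·(-200) + (-0.0002941)·(175) = 251.72 m.
That is lower than the 252.42 m at P-2, so the point is downgradient.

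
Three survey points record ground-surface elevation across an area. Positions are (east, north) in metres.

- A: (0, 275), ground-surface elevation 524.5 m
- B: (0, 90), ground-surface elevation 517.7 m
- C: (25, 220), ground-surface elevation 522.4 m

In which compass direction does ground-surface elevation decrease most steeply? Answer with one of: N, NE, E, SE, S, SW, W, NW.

S

Three-point gradient (reference A): Δ to B = (0, -185, -6.8), Δ to C = (25, -55, -2.1).
∂z/∂x = -0.003135, ∂z/∂y = +0.03676 (det = 4625).
Steepest decrease is along −∇f = (+0.003135 E, -0.03676 N) → south.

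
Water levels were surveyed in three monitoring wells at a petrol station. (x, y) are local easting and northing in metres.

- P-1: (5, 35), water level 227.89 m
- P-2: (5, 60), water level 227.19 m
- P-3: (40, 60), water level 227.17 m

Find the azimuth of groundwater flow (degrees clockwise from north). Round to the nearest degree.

001°

Differences from P-1: to P-2 (Δx, Δy, Δh) = (0, 25, -0.70); to P-3 = (35, 25, -0.72).
Solve a·Δx + b·Δy = Δh: det = 0·25 − 35·25 = -875.
∂h/∂x = [(-0.70)·25 − (-0.72)·25] / -875 = -0.0005714
∂h/∂y = [0·(-0.72) − 35·(-0.70)] / -875 = -0.02800
Flow direction (−∇h) has components (+0.0005714 E, +0.02800 N).
Azimuth = atan2(E, N) = atan2(+0.0005714, +0.02800) = 1.2° ≈ 001°.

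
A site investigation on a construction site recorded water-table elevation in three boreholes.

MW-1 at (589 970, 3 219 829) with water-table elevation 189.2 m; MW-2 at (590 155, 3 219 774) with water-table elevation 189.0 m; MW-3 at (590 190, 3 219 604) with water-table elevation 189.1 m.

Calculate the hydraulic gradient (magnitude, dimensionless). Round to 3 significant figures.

0.00159

Differences from MW-1: to MW-2 (Δx, Δy, Δh) = (185, -55, -0.2); to MW-3 = (220, -225, -0.1).
Determinant of the coordinate differences = 185·(-225) − 220·(-55) = -29525.
∂h/∂x = [(-0.2)·(-225) − (-0.1)·(-55)] / -29525 = -0.001338
∂h/∂y = [185·(-0.1) − 220·(-0.2)] / -29525 = -0.0008637
|∇h| = √(-0.001338² + -0.0008637²) = 0.001593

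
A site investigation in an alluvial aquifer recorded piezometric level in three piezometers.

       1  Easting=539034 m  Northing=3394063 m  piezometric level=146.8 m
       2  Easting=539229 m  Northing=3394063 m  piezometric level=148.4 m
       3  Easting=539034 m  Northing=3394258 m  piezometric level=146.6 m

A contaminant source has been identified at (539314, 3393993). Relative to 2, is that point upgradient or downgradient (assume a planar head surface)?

upgradient

∂h/∂x = (148.4 − 146.8) / (539229 − 539034) = +0.008205
∂h/∂y = (146.6 − 146.8) / (3394258 − 3394063) = -0.001026
Head at (539314, 3393993) = 146.8 + (+0.008205)·(280) + (-0.001026)·(-70) = 149.17 m.
That is higher than the 148.4 m at 2, so the point is upgradient.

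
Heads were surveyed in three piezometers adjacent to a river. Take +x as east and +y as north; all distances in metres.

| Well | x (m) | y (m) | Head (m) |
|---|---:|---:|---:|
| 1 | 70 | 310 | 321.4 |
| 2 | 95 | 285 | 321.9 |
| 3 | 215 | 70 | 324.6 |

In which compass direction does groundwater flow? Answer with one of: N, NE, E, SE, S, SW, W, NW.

W

Three-point gradient (reference 1): Δ to 2 = (25, -25, +0.5), Δ to 3 = (145, -240, +3.2).
∂h/∂x = +0.01684, ∂h/∂y = -0.003158 (det = -2375).
Flow = −∇h = (-0.01684 east, +0.003158 north), which points west.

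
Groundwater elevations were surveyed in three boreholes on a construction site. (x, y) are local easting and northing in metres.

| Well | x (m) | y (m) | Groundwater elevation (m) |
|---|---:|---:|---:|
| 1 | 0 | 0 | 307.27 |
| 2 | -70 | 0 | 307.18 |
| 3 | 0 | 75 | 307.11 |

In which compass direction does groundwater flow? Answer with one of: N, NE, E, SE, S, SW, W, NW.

NW

∂h/∂x = (307.18 − 307.27) / (-70 − 0) = +0.001286
∂h/∂y = (307.11 − 307.27) / (75 − 0) = -0.002133
Flow = −∇h = (-0.001286 east, +0.002133 north), which points northwest.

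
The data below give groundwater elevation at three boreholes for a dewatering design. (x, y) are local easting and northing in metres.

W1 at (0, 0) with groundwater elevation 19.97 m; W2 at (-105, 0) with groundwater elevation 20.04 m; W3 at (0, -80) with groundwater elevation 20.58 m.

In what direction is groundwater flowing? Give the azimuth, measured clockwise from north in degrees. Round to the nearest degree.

005°

∂h/∂x = (20.04 − 19.97) / (-105 − 0) = -0.0006667
∂h/∂y = (20.58 − 19.97) / (-80 − 0) = -0.007625
Flow direction (−∇h) has components (+0.0006667 E, +0.007625 N).
Azimuth = atan2(E, N) = atan2(+0.0006667, +0.007625) = 5.0° ≈ 005°.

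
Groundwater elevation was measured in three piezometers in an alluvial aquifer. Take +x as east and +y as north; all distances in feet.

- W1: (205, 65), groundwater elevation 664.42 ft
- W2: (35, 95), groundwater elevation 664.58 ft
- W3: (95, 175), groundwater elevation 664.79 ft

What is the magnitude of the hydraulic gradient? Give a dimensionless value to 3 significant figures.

0.00297

With h = a·x + b·y + c and W1 as origin, the differences give:
  (-170)·a + 30·b = +0.16
  (-110)·a + 110·b = +0.37
Eliminate b (×110 and ×30, subtract): -15400·a = 6.500 → a = ∂h/∂x = -0.0004221
Back-substitute: b = ∂h/∂y = +0.002942.
|∇h| = √(-0.0004221² + 0.002942²) = 0.002972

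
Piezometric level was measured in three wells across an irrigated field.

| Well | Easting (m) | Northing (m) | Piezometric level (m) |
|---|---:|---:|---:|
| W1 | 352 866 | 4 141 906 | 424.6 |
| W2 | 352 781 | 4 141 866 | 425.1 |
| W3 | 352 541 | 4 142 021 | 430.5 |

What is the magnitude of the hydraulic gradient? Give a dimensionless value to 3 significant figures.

0.0197

Taking W1 as reference: W2−W1 = (-85, -40, +0.5); W3−W1 = (-325, 115, +5.9).
Determinant of the coordinate differences = (-85)·115 − (-325)·(-40) = -22775.
∂h/∂x = [(+0.5)·115 − (+5.9)·(-40)] / -22775 = -0.01289
∂h/∂y = [(-85)·(+5.9) − (-325)·(+0.5)] / -22775 = +0.01488
|∇h| = √(-0.01289² + 0.01488²) = 0.01969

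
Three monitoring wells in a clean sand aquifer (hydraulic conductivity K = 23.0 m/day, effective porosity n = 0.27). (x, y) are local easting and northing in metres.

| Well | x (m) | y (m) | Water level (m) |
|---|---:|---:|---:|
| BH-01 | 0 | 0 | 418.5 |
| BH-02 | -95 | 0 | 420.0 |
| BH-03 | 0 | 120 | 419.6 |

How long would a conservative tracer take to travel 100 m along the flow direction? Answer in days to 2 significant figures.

64 days

∂h/∂x = (420.0 − 418.5) / (-95 − 0) = -0.01579
∂h/∂y = (419.6 − 418.5) / (120 − 0) = +0.009167
|∇h| = √(-0.01579² + 0.009167²) = 0.01826
Seepage velocity v = K·i/n = 23.0 × 0.01826 / 0.27 = 1.555 m/day.
t = 100 / 1.555 = 64.31 days.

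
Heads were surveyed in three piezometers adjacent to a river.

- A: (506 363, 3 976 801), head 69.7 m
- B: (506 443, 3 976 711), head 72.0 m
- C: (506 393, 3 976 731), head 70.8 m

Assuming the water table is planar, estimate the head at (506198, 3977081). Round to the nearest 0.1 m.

With h = a·x + b·y + c and A as origin, the differences give:
  80·a + (-90)·b = +2.3
  30·a + (-70)·b = +1.1
Eliminate b (×(-70) and ×(-90), subtract): -2900·a = -62.00 → a = ∂h/∂x = +0.02138
Back-substitute: b = ∂h/∂y = -0.006552.
h(506198, 3977081) = 69.7 + (+0.02138)·(-165) + (-0.006552)·(280) = 69.7 -3.528 -1.834 = 64.338 m.

64.3 m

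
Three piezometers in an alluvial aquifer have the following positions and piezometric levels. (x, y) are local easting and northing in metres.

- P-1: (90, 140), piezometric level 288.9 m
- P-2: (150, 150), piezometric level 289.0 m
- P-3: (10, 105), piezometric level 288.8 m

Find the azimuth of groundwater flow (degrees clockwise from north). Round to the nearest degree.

309°

With h = a·x + b·y + c and P-1 as origin, the differences give:
  60·a + 10·b = +0.1
  (-80)·a + (-35)·b = -0.1
Eliminate b (×(-35) and ×10, subtract): -1300·a = -2.50 → a = ∂h/∂x = +0.001923
Back-substitute: b = ∂h/∂y = -0.001538.
Flow direction (−∇h) has components (-0.001923 E, +0.001538 N).
Azimuth = atan2(E, N) = atan2(-0.001923, +0.001538) = 308.7° ≈ 309°.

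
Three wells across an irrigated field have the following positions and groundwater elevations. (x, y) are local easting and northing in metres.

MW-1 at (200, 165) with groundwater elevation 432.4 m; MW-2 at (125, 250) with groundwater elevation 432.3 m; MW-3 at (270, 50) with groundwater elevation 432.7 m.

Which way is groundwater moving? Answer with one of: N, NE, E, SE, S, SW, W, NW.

NE

Differences from MW-1: to MW-2 (Δx, Δy, Δh) = (-75, 85, -0.1); to MW-3 = (70, -115, +0.3).
Determinant of the coordinate differences = (-75)·(-115) − 70·85 = 2675.
∂h/∂x = [(-0.1)·(-115) − (+0.3)·85] / 2675 = -0.005234
∂h/∂y = [(-75)·(+0.3) − 70·(-0.1)] / 2675 = -0.005794
Flow = −∇h = (+0.005234 east, +0.005794 north), which points northeast.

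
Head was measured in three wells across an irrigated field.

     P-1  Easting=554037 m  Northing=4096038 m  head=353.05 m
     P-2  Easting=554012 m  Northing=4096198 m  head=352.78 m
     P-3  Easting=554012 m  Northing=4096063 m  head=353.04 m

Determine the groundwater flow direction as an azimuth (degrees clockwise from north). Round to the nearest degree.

038°

With h = a·x + b·y + c and P-1 as origin, the differences give:
  (-25)·a + 160·b = -0.27
  (-25)·a + 25·b = -0.01
Eliminate b (×25 and ×160, subtract): 3375·a = -5.150 → a = ∂h/∂x = -0.001526
Back-substitute: b = ∂h/∂y = -0.001926.
Flow direction (−∇h) has components (+0.001526 E, +0.001926 N).
Azimuth = atan2(E, N) = atan2(+0.001526, +0.001926) = 38.4° ≈ 038°.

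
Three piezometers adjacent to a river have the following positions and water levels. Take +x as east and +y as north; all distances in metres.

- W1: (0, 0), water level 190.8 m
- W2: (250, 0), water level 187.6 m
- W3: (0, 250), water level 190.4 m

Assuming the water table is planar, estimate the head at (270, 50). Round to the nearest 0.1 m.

∂h/∂x = (187.6 − 190.8) / (250 − 0) = -0.01280
∂h/∂y = (190.4 − 190.8) / (250 − 0) = -0.001600
h(270, 50) = 190.8 + (-0.01280)·(270) + (-0.001600)·(50) = 190.8 -3.456 -0.080 = 187.264 m.

187.3 m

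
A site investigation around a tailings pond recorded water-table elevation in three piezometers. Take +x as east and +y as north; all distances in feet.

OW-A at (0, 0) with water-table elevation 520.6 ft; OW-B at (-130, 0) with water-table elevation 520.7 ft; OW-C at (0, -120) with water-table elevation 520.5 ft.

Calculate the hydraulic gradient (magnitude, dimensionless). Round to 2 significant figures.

0.0011

∂h/∂x = (520.7 − 520.6) / (-130 − 0) = -0.0007692
∂h/∂y = (520.5 − 520.6) / (-120 − 0) = +0.0008333
|∇h| = √(-0.0007692² + 0.0008333²) = 0.001134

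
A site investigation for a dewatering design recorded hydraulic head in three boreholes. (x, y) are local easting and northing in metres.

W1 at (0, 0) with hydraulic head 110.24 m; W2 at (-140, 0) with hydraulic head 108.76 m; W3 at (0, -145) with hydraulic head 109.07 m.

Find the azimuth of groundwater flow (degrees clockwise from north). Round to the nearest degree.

233°

∂h/∂x = (108.76 − 110.24) / (-140 − 0) = +0.01057
∂h/∂y = (109.07 − 110.24) / (-145 − 0) = +0.008069
Flow direction (−∇h) has components (-0.01057 E, -0.008069 N).
Azimuth = atan2(E, N) = atan2(-0.01057, -0.008069) = 232.6° ≈ 233°.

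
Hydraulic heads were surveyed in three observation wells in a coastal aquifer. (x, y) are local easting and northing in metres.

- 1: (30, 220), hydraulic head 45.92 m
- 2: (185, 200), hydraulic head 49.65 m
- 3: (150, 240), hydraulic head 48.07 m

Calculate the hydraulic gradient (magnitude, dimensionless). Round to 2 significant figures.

0.030

Taking 1 as reference: 2−1 = (155, -20, +3.73); 3−1 = (120, 20, +2.15).
Determinant of the coordinate differences = 155·20 − 120·(-20) = 5500.
∂h/∂x = [(+3.73)·20 − (+2.15)·(-20)] / 5500 = +0.02138
∂h/∂y = [155·(+2.15) − 120·(+3.73)] / 5500 = -0.02079
|∇h| = √(0.02138² + -0.02079²) = 0.02982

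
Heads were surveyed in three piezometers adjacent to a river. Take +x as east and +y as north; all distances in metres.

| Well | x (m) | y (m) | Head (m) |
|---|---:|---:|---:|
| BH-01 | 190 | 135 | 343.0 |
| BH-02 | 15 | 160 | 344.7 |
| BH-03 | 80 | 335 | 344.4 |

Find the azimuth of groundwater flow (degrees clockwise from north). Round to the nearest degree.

101°

Taking BH-01 as reference: BH-02−BH-01 = (-175, 25, +1.7); BH-03−BH-01 = (-110, 200, +1.4).
Solve a·Δx + b·Δy = Δh: det = (-175)·200 − (-110)·25 = -32250.
∂h/∂x = [(+1.7)·200 − (+1.4)·25] / -32250 = -0.009457
∂h/∂y = [(-175)·(+1.4) − (-110)·(+1.7)] / -32250 = +0.001798
Flow direction (−∇h) has components (+0.009457 E, -0.001798 N).
Azimuth = atan2(E, N) = atan2(+0.009457, -0.001798) = 100.8° ≈ 101°.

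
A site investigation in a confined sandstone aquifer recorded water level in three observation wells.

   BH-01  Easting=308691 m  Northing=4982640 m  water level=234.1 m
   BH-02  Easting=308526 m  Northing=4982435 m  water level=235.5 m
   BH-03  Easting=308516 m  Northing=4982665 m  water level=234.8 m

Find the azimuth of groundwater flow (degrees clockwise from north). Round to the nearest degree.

Differences from BH-01: to BH-02 (Δx, Δy, Δh) = (-165, -205, +1.4); to BH-03 = (-175, 25, +0.7).
Determinant of the coordinate differences = (-165)·25 − (-175)·(-205) = -40000.
∂h/∂x = [(+1.4)·25 − (+0.7)·(-205)] / -40000 = -0.004463
∂h/∂y = [(-165)·(+0.7) − (-175)·(+1.4)] / -40000 = -0.003237
Flow direction (−∇h) has components (+0.004463 E, +0.003237 N).
Azimuth = atan2(E, N) = atan2(+0.004463, +0.003237) = 54.0° ≈ 054°.

054°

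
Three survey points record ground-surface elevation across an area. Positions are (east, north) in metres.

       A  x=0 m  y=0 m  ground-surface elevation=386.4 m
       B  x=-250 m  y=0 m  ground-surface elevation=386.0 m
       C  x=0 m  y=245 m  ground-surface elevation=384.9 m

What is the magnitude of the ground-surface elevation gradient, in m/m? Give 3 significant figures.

0.00633 m/m

∂z/∂x = (386.0 − 386.4) / (-250 − 0) = +0.001600
∂z/∂y = (384.9 − 386.4) / (245 − 0) = -0.006122
|∇f| = √(0.001600² + -0.006122²) = 0.006328 m/m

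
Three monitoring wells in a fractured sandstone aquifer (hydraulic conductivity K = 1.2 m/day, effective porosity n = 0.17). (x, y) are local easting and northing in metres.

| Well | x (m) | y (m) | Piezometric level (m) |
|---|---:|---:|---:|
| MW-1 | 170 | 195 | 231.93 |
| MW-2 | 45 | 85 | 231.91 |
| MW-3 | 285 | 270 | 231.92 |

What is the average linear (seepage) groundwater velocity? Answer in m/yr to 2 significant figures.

Differences from MW-1: to MW-2 (Δx, Δy, Δh) = (-125, -110, -0.02); to MW-3 = (115, 75, -0.01).
Determinant of the coordinate differences = (-125)·75 − 115·(-110) = 3275.
∂h/∂x = [(-0.02)·75 − (-0.01)·(-110)] / 3275 = -0.0007939
∂h/∂y = [(-125)·(-0.01) − 115·(-0.02)] / 3275 = +0.001084
|∇h| = √(-0.0007939² + 0.001084²) = 0.001344
Seepage velocity v = K·i/n = 1.2 × 0.001344 / 0.17 = 0.009487 m/day = 3.465 m/yr.

3.5 m/yr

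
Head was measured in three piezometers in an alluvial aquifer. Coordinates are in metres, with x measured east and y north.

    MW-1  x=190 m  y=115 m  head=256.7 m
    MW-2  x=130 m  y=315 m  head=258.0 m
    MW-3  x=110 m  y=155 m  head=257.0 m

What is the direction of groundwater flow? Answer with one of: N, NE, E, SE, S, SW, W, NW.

Differences from MW-1: to MW-2 (Δx, Δy, Δh) = (-60, 200, +1.3); to MW-3 = (-80, 40, +0.3).
Determinant of the coordinate differences = (-60)·40 − (-80)·200 = 13600.
∂h/∂x = [(+1.3)·40 − (+0.3)·200] / 13600 = -0.0005882
∂h/∂y = [(-60)·(+0.3) − (-80)·(+1.3)] / 13600 = +0.006324
Flow = −∇h = (+0.0005882 east, -0.006324 north), which points south.

S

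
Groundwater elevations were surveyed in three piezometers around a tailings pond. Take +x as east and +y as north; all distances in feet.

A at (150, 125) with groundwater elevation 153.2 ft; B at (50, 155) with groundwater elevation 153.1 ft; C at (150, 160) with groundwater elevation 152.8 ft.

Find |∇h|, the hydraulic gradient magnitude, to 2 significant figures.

0.012

With h = a·x + b·y + c and A as origin, the differences give:
  (-100)·a + 30·b = -0.1
  0·a + 35·b = -0.4
Eliminate b (×35 and ×30, subtract): -3500·a = 8.50 → a = ∂h/∂x = -0.002429
Back-substitute: b = ∂h/∂y = -0.01143.
|∇h| = √(-0.002429² + -0.01143²) = 0.01169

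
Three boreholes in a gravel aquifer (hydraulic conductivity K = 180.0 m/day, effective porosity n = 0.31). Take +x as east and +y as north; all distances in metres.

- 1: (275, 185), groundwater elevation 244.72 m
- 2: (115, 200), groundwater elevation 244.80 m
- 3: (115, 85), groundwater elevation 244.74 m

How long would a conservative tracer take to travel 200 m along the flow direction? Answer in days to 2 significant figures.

500 days

Taking 1 as reference: 2−1 = (-160, 15, +0.08); 3−1 = (-160, -100, +0.02).
Solve a·Δx + b·Δy = Δh: det = (-160)·(-100) − (-160)·15 = 18400.
∂h/∂x = [(+0.08)·(-100) − (+0.02)·15] / 18400 = -0.0004511
∂h/∂y = [(-160)·(+0.02) − (-160)·(+0.08)] / 18400 = +0.0005217
|∇h| = √(-0.0004511² + 0.0005217²) = 0.0006897
Seepage velocity v = K·i/n = 180.0 × 0.0006897 / 0.31 = 0.4005 m/day.
t = 200 / 0.4005 = 499.4 days.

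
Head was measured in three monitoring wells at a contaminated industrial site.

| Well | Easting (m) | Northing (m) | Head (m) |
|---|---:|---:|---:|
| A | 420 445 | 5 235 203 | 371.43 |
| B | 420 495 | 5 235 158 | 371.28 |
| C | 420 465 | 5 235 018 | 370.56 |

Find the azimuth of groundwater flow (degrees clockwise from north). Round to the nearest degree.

196°

Taking A as reference: B−A = (50, -45, -0.15); C−A = (20, -185, -0.87).
Solve a·Δx + b·Δy = Δh: det = 50·(-185) − 20·(-45) = -8350.
∂h/∂x = [(-0.15)·(-185) − (-0.87)·(-45)] / -8350 = +0.001365
∂h/∂y = [50·(-0.87) − 20·(-0.15)] / -8350 = +0.004850
Flow direction (−∇h) has components (-0.001365 E, -0.004850 N).
Azimuth = atan2(E, N) = atan2(-0.001365, -0.004850) = 195.7° ≈ 196°.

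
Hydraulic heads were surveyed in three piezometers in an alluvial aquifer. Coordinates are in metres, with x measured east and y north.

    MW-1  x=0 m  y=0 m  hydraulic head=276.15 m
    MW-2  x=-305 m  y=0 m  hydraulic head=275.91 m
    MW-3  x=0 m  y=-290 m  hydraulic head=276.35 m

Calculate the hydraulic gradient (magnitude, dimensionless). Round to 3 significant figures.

∂h/∂x = (275.91 − 276.15) / (-305 − 0) = +0.0007869
∂h/∂y = (276.35 − 276.15) / (-290 − 0) = -0.0006897
|∇h| = √(0.0007869² + -0.0006897²) = 0.001046

0.00105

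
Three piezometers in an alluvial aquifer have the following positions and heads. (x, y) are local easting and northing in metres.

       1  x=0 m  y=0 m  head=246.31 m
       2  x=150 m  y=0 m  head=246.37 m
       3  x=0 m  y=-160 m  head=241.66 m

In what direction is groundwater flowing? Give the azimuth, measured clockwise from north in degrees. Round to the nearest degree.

181°

∂h/∂x = (246.37 − 246.31) / (150 − 0) = +0.0004000
∂h/∂y = (241.66 − 246.31) / (-160 − 0) = +0.02906
Flow direction (−∇h) has components (-0.0004000 E, -0.02906 N).
Azimuth = atan2(E, N) = atan2(-0.0004000, -0.02906) = 180.8° ≈ 181°.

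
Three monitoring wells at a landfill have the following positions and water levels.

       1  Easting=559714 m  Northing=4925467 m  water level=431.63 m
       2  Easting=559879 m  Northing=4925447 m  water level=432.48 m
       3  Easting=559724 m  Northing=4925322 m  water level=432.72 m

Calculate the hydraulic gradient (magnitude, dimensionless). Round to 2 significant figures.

With h = a·x + b·y + c and 1 as origin, the differences give:
  165·a + (-20)·b = +0.85
  10·a + (-145)·b = +1.09
Eliminate b (×(-145) and ×(-20), subtract): -23725·a = -101.450 → a = ∂h/∂x = +0.004276
Back-substitute: b = ∂h/∂y = -0.007222.
|∇h| = √(0.004276² + -0.007222²) = 0.008393

0.0084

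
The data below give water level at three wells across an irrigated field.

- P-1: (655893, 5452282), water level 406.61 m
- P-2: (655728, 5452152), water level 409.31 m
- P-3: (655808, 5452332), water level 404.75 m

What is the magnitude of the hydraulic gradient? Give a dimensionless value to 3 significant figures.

With h = a·x + b·y + c and P-1 as origin, the differences give:
  (-165)·a + (-130)·b = +2.70
  (-85)·a + 50·b = -1.86
Eliminate b (×50 and ×(-130), subtract): -19300·a = -106.800 → a = ∂h/∂x = +0.005534
Back-substitute: b = ∂h/∂y = -0.02779.
|∇h| = √(0.005534² + -0.02779²) = 0.02834

0.0283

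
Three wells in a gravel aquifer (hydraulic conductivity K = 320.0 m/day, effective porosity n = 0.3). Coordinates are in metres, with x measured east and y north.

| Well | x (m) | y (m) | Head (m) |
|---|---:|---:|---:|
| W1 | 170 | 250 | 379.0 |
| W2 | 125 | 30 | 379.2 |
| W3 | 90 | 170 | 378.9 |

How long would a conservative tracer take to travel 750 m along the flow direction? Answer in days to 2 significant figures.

230 days

With h = a·x + b·y + c and W1 as origin, the differences give:
  (-45)·a + (-220)·b = +0.2
  (-80)·a + (-80)·b = -0.1
Eliminate b (×(-80) and ×(-220), subtract): -14000·a = -38.00 → a = ∂h/∂x = +0.002714
Back-substitute: b = ∂h/∂y = -0.001464.
|∇h| = √(0.002714² + -0.001464²) = 0.003084
Seepage velocity v = K·i/n = 320.0 × 0.003084 / 0.3 = 3.29 m/day.
t = 750 / 3.29 = 228 days.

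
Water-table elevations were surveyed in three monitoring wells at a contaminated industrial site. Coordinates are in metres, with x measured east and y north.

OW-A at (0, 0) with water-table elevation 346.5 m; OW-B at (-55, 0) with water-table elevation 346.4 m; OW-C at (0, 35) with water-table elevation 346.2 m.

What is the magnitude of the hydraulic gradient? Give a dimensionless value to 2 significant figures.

∂h/∂x = (346.4 − 346.5) / (-55 − 0) = +0.001818
∂h/∂y = (346.2 − 346.5) / (35 − 0) = -0.008571
|∇h| = √(0.001818² + -0.008571²) = 0.008762

0.0088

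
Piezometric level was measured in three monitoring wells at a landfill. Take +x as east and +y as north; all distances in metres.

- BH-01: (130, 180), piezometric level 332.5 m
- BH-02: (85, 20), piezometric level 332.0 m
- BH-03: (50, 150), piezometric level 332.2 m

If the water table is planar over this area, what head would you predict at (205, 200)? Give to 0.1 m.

Three-point gradient (reference BH-01): Δ to BH-02 = (-45, -160, -0.5), Δ to BH-03 = (-80, -30, -0.3).
∂h/∂x = +0.002882, ∂h/∂y = +0.002314 (det = -11450).
h(205, 200) = 332.5 + (+0.002882)·(75) + (+0.002314)·(20) = 332.5 +0.216 +0.046 = 332.762 m.

332.8 m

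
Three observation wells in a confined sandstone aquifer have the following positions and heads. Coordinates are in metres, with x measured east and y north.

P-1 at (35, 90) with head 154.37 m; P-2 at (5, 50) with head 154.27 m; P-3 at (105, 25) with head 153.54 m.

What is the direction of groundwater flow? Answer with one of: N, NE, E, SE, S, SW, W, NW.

Differences from P-1: to P-2 (Δx, Δy, Δh) = (-30, -40, -0.10); to P-3 = (70, -65, -0.83).
Solve a·Δx + b·Δy = Δh: det = (-30)·(-65) − 70·(-40) = 4750.
∂h/∂x = [(-0.10)·(-65) − (-0.83)·(-40)] / 4750 = -0.005621
∂h/∂y = [(-30)·(-0.83) − 70·(-0.10)] / 4750 = +0.006716
Flow = −∇h = (+0.005621 east, -0.006716 north), which points southeast.

SE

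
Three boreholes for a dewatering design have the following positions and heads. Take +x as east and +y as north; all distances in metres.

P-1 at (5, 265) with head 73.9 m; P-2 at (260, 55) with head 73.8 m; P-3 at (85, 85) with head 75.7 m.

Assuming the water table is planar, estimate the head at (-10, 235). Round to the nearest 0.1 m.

74.6 m

With h = a·x + b·y + c and P-1 as origin, the differences give:
  255·a + (-210)·b = -0.1
  80·a + (-180)·b = +1.8
Eliminate b (×(-180) and ×(-210), subtract): -29100·a = 396.00 → a = ∂h/∂x = -0.01361
Back-substitute: b = ∂h/∂y = -0.01605.
h(-10, 235) = 73.9 + (-0.01361)·(-15) + (-0.01605)·(-30) = 73.9 +0.204 +0.481 = 74.586 m.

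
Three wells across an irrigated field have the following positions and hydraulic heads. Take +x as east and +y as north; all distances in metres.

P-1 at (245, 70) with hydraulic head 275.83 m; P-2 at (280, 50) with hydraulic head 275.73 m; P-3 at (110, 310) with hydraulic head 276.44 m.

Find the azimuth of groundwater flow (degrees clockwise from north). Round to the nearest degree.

Differences from P-1: to P-2 (Δx, Δy, Δh) = (35, -20, -0.10); to P-3 = (-135, 240, +0.61).
Solve a·Δx + b·Δy = Δh: det = 35·240 − (-135)·(-20) = 5700.
∂h/∂x = [(-0.10)·240 − (+0.61)·(-20)] / 5700 = -0.002070
∂h/∂y = [35·(+0.61) − (-135)·(-0.10)] / 5700 = +0.001377
Flow direction (−∇h) has components (+0.002070 E, -0.001377 N).
Azimuth = atan2(E, N) = atan2(+0.002070, -0.001377) = 123.6° ≈ 124°.

124°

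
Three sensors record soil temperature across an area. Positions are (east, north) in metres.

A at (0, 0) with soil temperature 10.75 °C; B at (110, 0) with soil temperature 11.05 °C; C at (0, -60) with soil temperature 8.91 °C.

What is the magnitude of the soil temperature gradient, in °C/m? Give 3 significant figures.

∂T/∂x = (11.05 − 10.75) / (110 − 0) = +0.002727
∂T/∂y = (8.91 − 10.75) / (-60 − 0) = +0.03067
|∇f| = √(0.002727² + 0.03067²) = 0.03079 °C/m

0.0308 °C/m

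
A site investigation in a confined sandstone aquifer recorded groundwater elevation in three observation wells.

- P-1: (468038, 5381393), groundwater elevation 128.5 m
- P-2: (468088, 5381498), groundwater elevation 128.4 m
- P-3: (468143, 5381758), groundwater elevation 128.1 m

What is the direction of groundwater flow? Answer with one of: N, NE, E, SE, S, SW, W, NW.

Taking P-1 as reference: P-2−P-1 = (50, 105, -0.1); P-3−P-1 = (105, 365, -0.4).
Solve a·Δx + b·Δy = Δh: det = 50·365 − 105·105 = 7225.
∂h/∂x = [(-0.1)·365 − (-0.4)·105] / 7225 = +0.0007612
∂h/∂y = [50·(-0.4) − 105·(-0.1)] / 7225 = -0.001315
Flow = −∇h = (-0.0007612 east, +0.001315 north), which points northwest.

NW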